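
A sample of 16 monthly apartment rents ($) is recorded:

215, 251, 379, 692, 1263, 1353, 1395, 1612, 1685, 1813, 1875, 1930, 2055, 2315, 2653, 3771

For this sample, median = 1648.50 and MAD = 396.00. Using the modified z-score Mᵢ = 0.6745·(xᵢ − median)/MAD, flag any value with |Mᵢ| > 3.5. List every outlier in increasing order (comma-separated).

3771

|Mᵢ| > 3.5 ⇔ |xᵢ − 1648.50| > 3.5·396.00/0.6745 = 2054.86.
So outliers lie outside [-406.36, 3703.36].
3771: M = 3.62 → outlier.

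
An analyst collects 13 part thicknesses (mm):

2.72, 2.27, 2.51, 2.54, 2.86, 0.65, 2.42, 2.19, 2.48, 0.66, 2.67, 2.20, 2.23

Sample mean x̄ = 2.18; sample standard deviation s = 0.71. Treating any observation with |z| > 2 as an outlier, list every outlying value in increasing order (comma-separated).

0.65, 0.66

Cutoffs at x̄ ± 2s: 2.18 ± 2·0.71 = [0.76, 3.60].
0.65: z = -2.15, |z| > 2 → outlier.
0.66: z = -2.14, |z| > 2 → outlier.
Every other value lies within [0.76, 3.60].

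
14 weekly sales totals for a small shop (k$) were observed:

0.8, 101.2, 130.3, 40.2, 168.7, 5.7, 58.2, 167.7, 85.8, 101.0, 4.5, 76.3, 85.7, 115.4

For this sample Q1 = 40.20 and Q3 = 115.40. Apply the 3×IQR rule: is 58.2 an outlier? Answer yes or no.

IQR = Q3 − Q1 = 115.40 − 40.20 = 75.20.
Lower fence = Q1 − 3·IQR = 40.20 − 225.60 = -185.40.
Upper fence = Q3 + 3·IQR = 115.40 + 225.60 = 341.00.
58.2 lies within [-185.40, 341.00].

no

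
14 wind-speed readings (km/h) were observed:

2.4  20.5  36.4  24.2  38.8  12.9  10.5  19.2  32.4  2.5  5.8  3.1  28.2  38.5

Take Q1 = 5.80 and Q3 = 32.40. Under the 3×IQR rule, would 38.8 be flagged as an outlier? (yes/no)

no

IQR = Q3 − Q1 = 32.40 − 5.80 = 26.60.
Lower fence = Q1 − 3·IQR = 5.80 − 79.80 = -74.00.
Upper fence = Q3 + 3·IQR = 32.40 + 79.80 = 112.20.
38.8 lies within [-74.00, 112.20].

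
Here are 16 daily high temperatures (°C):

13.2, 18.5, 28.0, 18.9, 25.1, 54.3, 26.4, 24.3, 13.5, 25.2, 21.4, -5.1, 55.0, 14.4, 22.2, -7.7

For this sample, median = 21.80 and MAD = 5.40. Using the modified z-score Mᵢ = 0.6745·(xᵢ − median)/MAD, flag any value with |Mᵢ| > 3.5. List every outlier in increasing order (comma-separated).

-7.7, 54.3, 55.0

|Mᵢ| > 3.5 ⇔ |xᵢ − 21.80| > 3.5·5.40/0.6745 = 28.02.
So outliers lie outside [-6.22, 49.82].
-7.7: M = -3.68 → outlier.
54.3: M = 4.06 → outlier.
55.0: M = 4.15 → outlier.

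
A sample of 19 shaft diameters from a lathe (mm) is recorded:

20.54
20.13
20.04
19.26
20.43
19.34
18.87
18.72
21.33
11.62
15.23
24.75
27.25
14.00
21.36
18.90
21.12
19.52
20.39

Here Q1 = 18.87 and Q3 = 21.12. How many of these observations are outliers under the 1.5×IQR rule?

5

IQR = 2.25; fences at 18.87 − 3.375 = 15.495 and 21.12 + 3.375 = 24.495.
Outside the cutoffs: 11.62, 14.00, 15.23, 24.75, 27.25.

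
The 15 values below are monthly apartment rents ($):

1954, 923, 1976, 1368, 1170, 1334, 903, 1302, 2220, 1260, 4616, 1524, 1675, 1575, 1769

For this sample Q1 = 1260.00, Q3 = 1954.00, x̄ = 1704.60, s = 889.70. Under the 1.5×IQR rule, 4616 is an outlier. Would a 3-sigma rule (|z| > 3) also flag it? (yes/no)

yes

z = (4616 − 1704.60) / 889.70 = 3.27.
|z| = 3.27 > 3.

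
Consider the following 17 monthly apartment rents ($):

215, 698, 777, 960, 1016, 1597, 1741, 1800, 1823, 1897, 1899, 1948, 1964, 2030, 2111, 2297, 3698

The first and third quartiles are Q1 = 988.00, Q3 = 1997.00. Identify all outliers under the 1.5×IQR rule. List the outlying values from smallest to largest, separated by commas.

3698

IQR = Q3 − Q1 = 1997.00 − 988.00 = 1009.00.
Lower fence = Q1 − 1.5·IQR = 988.00 − 1513.50 = -525.50.
Upper fence = Q3 + 1.5·IQR = 1997.00 + 1513.50 = 3510.50.
3698 > 3510.50 → outlier.
All remaining values lie within [-525.50, 3510.50].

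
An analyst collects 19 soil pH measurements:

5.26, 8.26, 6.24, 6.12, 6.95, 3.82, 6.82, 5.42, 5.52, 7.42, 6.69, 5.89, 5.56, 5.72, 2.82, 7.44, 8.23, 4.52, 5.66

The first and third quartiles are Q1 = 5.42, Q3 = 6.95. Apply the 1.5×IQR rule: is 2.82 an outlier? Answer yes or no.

IQR = Q3 − Q1 = 6.95 − 5.42 = 1.53.
Lower fence = Q1 − 1.5·IQR = 5.42 − 2.295 = 3.125.
Upper fence = Q3 + 1.5·IQR = 6.95 + 2.295 = 9.245.
2.82 lies below the lower fence.

yes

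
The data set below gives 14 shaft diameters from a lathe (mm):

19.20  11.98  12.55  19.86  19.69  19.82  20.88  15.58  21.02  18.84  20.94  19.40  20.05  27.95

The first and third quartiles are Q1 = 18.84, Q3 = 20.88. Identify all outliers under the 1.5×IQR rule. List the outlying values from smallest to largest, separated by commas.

11.98, 12.55, 15.58, 27.95

IQR = Q3 − Q1 = 20.88 − 18.84 = 2.04.
Lower fence = Q1 − 1.5·IQR = 18.84 − 3.06 = 15.78.
Upper fence = Q3 + 1.5·IQR = 20.88 + 3.06 = 23.94.
11.98 < 15.78 → outlier.
12.55 < 15.78 → outlier.
15.58 < 15.78 → outlier.
27.95 > 23.94 → outlier.
All remaining values lie within [15.78, 23.94].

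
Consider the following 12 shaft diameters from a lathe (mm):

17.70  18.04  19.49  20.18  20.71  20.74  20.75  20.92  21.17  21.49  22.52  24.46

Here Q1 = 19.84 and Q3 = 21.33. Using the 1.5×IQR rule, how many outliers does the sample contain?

1

IQR = 1.49; fences at 19.84 − 2.235 = 17.605 and 21.33 + 2.235 = 23.565.
Outside the cutoffs: 24.46.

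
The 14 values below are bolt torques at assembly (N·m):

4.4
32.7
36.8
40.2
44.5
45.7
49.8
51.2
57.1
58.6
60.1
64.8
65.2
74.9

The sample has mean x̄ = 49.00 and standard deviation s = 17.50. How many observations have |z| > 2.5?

1

Cutoffs: x̄ ± 2.5s = [5.25, 92.75].
Outside the cutoffs: 4.4.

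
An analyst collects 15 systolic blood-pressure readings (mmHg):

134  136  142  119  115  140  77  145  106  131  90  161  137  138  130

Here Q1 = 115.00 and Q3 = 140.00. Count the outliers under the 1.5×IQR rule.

1

IQR = 25.00; fences at 115.00 − 37.50 = 77.50 and 140.00 + 37.50 = 177.50.
Outside the cutoffs: 77.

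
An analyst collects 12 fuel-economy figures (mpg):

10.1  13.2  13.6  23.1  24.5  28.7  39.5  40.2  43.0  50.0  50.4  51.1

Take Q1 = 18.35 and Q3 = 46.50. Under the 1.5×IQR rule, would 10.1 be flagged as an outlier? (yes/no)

IQR = Q3 − Q1 = 46.50 − 18.35 = 28.15.
Lower fence = Q1 − 1.5·IQR = 18.35 − 42.225 = -23.875.
Upper fence = Q3 + 1.5·IQR = 46.50 + 42.225 = 88.725.
10.1 lies within [-23.875, 88.725].

no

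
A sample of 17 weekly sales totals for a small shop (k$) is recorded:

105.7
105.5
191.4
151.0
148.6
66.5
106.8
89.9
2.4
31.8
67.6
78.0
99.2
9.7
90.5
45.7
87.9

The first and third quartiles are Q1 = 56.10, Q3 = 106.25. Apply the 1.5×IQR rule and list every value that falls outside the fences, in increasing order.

191.4

IQR = Q3 − Q1 = 106.25 − 56.10 = 50.15.
Lower fence = Q1 − 1.5·IQR = 56.10 − 75.225 = -19.125.
Upper fence = Q3 + 1.5·IQR = 106.25 + 75.225 = 181.475.
191.4 > 181.475 → outlier.
All remaining values lie within [-19.125, 181.475].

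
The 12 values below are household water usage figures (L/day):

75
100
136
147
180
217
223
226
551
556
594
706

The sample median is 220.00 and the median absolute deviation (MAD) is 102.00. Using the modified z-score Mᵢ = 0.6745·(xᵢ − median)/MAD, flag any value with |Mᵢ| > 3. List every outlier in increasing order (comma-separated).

|Mᵢ| > 3 ⇔ |xᵢ − 220.00| > 3·102.00/0.6745 = 453.67.
So outliers lie outside [-233.67, 673.67].
706: M = 3.21 → outlier.

706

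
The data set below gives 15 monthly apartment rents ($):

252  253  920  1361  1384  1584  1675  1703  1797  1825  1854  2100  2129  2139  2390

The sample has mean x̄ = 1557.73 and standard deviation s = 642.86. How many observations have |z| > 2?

Cutoffs: x̄ ± 2s = [272.01, 2843.45].
Outside the cutoffs: 252, 253.

2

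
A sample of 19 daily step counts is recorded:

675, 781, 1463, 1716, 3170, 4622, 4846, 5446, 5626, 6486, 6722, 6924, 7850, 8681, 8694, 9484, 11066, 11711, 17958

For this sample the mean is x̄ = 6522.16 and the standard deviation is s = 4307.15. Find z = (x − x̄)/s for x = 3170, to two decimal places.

z = (3170 − 6522.16) / 4307.15 = -0.78.

-0.78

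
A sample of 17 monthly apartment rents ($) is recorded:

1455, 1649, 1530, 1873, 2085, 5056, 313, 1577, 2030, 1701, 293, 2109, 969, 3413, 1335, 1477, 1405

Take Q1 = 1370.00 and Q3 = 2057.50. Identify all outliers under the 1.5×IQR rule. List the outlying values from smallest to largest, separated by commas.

293, 313, 3413, 5056

IQR = Q3 − Q1 = 2057.50 − 1370.00 = 687.50.
Lower fence = Q1 − 1.5·IQR = 1370.00 − 1031.25 = 338.75.
Upper fence = Q3 + 1.5·IQR = 2057.50 + 1031.25 = 3088.75.
293 < 338.75 → outlier.
313 < 338.75 → outlier.
3413 > 3088.75 → outlier.
5056 > 3088.75 → outlier.
All remaining values lie within [338.75, 3088.75].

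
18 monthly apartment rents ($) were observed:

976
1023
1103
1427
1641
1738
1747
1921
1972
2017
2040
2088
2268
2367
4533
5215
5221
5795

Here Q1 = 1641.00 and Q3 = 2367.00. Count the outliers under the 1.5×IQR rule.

4

IQR = 726.00; fences at 1641.00 − 1089.00 = 552.00 and 2367.00 + 1089.00 = 3456.00.
Outside the cutoffs: 4533, 5215, 5221, 5795.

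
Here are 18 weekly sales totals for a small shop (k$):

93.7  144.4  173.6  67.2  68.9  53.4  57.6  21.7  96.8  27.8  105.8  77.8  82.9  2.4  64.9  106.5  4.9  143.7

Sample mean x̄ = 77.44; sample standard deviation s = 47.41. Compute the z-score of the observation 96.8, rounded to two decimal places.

0.41

z = (96.8 − 77.44) / 47.41 = 0.41.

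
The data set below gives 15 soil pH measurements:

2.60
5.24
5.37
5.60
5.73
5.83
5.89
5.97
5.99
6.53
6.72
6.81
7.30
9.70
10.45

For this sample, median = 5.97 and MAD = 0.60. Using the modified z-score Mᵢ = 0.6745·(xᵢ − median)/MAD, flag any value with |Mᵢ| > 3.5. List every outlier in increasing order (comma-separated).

|Mᵢ| > 3.5 ⇔ |xᵢ − 5.97| > 3.5·0.60/0.6745 = 3.11.
So outliers lie outside [2.86, 9.08].
2.60: M = -3.79 → outlier.
9.70: M = 4.19 → outlier.
10.45: M = 5.04 → outlier.

2.60, 9.70, 10.45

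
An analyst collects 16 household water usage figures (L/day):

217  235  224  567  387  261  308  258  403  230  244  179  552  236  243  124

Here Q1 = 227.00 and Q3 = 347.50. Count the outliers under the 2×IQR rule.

0

IQR = 120.50; fences at 227.00 − 241.00 = -14.00 and 347.50 + 241.00 = 588.50.
Every value lies within the cutoffs.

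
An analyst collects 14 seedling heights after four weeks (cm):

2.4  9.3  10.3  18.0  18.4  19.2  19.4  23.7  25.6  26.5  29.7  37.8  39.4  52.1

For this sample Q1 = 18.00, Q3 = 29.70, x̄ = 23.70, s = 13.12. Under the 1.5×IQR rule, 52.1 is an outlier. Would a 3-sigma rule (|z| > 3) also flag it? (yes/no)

z = (52.1 − 23.70) / 13.12 = 2.16.
|z| = 2.16 ≤ 3.

no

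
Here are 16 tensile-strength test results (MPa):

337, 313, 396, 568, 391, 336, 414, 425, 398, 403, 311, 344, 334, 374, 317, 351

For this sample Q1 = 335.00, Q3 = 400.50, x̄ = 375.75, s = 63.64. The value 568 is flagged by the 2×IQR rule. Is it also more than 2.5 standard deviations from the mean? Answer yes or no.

yes

z = (568 − 375.75) / 63.64 = 3.02.
|z| = 3.02 > 2.5.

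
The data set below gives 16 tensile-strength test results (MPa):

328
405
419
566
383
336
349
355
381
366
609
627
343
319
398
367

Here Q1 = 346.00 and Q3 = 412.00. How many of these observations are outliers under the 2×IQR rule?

IQR = 66.00; fences at 346.00 − 132.00 = 214.00 and 412.00 + 132.00 = 544.00.
Outside the cutoffs: 566, 609, 627.

3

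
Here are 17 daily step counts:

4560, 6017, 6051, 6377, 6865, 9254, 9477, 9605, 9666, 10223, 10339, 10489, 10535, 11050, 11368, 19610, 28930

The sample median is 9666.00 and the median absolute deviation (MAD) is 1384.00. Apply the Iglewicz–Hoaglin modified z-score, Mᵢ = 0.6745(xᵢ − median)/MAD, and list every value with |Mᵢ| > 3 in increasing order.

|Mᵢ| > 3 ⇔ |xᵢ − 9666.00| > 3·1384.00/0.6745 = 6155.67.
So outliers lie outside [3510.33, 15821.67].
19610: M = 4.85 → outlier.
28930: M = 9.39 → outlier.

19610, 28930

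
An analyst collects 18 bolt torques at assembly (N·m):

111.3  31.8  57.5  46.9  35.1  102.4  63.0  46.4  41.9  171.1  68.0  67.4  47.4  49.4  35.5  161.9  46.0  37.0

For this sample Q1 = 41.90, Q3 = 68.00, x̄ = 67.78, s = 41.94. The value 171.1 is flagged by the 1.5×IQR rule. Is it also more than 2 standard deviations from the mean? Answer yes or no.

yes

z = (171.1 − 67.78) / 41.94 = 2.46.
|z| = 2.46 > 2.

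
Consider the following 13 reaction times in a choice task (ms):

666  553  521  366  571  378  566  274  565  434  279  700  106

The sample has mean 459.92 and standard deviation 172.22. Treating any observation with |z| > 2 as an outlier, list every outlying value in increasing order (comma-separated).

Cutoffs at x̄ ± 2s: 459.92 ± 2·172.22 = [115.48, 804.36].
106: z = -2.06, |z| > 2 → outlier.
Every other value lies within [115.48, 804.36].

106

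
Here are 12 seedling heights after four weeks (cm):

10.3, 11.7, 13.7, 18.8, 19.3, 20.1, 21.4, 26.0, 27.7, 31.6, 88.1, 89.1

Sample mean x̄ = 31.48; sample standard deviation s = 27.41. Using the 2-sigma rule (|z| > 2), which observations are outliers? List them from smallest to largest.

Cutoffs at x̄ ± 2s: 31.48 ± 2·27.41 = [-23.34, 86.30].
88.1: z = 2.07, |z| > 2 → outlier.
89.1: z = 2.10, |z| > 2 → outlier.
Every other value lies within [-23.34, 86.30].

88.1, 89.1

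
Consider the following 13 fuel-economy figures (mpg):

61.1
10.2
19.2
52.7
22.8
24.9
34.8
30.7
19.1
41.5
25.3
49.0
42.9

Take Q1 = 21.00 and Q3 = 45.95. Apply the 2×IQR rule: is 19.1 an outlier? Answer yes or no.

no

IQR = Q3 − Q1 = 45.95 − 21.00 = 24.95.
Lower fence = Q1 − 2·IQR = 21.00 − 49.90 = -28.90.
Upper fence = Q3 + 2·IQR = 45.95 + 49.90 = 95.85.
19.1 lies within [-28.90, 95.85].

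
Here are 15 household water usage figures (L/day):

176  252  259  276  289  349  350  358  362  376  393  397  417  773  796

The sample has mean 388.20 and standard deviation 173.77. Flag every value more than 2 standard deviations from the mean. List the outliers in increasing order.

773, 796

Cutoffs at x̄ ± 2s: 388.20 ± 2·173.77 = [40.66, 735.74].
773: z = 2.21, |z| > 2 → outlier.
796: z = 2.35, |z| > 2 → outlier.
Every other value lies within [40.66, 735.74].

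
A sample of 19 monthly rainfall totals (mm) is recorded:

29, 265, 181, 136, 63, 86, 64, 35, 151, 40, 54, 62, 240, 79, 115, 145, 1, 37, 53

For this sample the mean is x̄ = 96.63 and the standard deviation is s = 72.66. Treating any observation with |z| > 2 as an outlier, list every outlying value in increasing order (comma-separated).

265

Cutoffs at x̄ ± 2s: 96.63 ± 2·72.66 = [-48.69, 241.95].
265: z = 2.32, |z| > 2 → outlier.
Every other value lies within [-48.69, 241.95].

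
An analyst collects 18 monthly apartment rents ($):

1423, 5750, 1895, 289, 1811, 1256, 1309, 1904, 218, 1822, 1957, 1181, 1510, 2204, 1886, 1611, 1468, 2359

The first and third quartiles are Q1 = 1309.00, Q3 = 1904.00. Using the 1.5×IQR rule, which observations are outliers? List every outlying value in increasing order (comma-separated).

IQR = Q3 − Q1 = 1904.00 − 1309.00 = 595.00.
Lower fence = Q1 − 1.5·IQR = 1309.00 − 892.50 = 416.50.
Upper fence = Q3 + 1.5·IQR = 1904.00 + 892.50 = 2796.50.
218 < 416.50 → outlier.
289 < 416.50 → outlier.
5750 > 2796.50 → outlier.
All remaining values lie within [416.50, 2796.50].

218, 289, 5750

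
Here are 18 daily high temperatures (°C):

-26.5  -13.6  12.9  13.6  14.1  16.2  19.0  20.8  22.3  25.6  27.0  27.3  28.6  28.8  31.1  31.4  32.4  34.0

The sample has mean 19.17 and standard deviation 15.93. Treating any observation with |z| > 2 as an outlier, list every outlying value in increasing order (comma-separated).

Cutoffs at x̄ ± 2s: 19.17 ± 2·15.93 = [-12.69, 51.03].
-26.5: z = -2.87, |z| > 2 → outlier.
-13.6: z = -2.06, |z| > 2 → outlier.
Every other value lies within [-12.69, 51.03].

-26.5, -13.6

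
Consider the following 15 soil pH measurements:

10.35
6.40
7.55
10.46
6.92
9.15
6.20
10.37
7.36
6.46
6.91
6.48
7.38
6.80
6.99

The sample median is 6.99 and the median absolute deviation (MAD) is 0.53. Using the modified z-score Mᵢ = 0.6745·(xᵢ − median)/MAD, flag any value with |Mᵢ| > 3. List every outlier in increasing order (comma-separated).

10.35, 10.37, 10.46

|Mᵢ| > 3 ⇔ |xᵢ − 6.99| > 3·0.53/0.6745 = 2.36.
So outliers lie outside [4.63, 9.35].
10.35: M = 4.28 → outlier.
10.37: M = 4.30 → outlier.
10.46: M = 4.42 → outlier.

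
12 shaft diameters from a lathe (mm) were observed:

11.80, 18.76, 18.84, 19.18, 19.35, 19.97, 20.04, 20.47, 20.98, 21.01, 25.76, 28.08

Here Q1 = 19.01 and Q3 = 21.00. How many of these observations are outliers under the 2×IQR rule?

IQR = 1.99; fences at 19.01 − 3.98 = 15.03 and 21.00 + 3.98 = 24.98.
Outside the cutoffs: 11.80, 25.76, 28.08.

3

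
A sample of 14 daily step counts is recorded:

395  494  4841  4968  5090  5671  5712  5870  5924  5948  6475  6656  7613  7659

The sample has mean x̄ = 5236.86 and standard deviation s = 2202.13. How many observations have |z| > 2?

2

Cutoffs: x̄ ± 2s = [832.60, 9641.12].
Outside the cutoffs: 395, 494.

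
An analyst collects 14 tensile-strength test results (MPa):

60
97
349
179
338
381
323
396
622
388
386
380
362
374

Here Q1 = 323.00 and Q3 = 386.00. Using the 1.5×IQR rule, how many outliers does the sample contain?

4

IQR = 63.00; fences at 323.00 − 94.50 = 228.50 and 386.00 + 94.50 = 480.50.
Outside the cutoffs: 60, 97, 179, 622.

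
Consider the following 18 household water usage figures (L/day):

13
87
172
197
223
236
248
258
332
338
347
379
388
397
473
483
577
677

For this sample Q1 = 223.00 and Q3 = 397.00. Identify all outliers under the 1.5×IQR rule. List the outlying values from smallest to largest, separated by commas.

IQR = Q3 − Q1 = 397.00 − 223.00 = 174.00.
Lower fence = Q1 − 1.5·IQR = 223.00 − 261.00 = -38.00.
Upper fence = Q3 + 1.5·IQR = 397.00 + 261.00 = 658.00.
677 > 658.00 → outlier.
All remaining values lie within [-38.00, 658.00].

677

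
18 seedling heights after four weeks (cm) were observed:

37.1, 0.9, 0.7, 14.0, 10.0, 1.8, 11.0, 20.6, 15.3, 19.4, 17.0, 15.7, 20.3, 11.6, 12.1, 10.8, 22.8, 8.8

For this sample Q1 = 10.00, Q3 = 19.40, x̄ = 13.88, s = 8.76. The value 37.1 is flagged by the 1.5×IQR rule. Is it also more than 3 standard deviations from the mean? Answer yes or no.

z = (37.1 − 13.88) / 8.76 = 2.65.
|z| = 2.65 ≤ 3.

no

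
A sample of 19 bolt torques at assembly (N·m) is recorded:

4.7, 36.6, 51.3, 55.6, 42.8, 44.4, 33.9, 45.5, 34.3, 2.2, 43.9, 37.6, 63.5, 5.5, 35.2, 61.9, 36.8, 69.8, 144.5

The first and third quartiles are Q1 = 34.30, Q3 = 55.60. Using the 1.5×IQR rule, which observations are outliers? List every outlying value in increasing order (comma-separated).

2.2, 144.5

IQR = Q3 − Q1 = 55.60 − 34.30 = 21.30.
Lower fence = Q1 − 1.5·IQR = 34.30 − 31.95 = 2.35.
Upper fence = Q3 + 1.5·IQR = 55.60 + 31.95 = 87.55.
2.2 < 2.35 → outlier.
144.5 > 87.55 → outlier.
All remaining values lie within [2.35, 87.55].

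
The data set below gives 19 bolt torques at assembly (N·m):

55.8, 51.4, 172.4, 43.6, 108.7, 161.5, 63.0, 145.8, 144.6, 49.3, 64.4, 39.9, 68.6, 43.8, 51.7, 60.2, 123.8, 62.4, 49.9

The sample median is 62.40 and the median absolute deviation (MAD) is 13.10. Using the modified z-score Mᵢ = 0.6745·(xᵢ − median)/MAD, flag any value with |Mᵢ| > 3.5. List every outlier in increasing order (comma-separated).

144.6, 145.8, 161.5, 172.4

|Mᵢ| > 3.5 ⇔ |xᵢ − 62.40| > 3.5·13.10/0.6745 = 67.98.
So outliers lie outside [-5.58, 130.38].
144.6: M = 4.23 → outlier.
145.8: M = 4.29 → outlier.
161.5: M = 5.10 → outlier.
172.4: M = 5.66 → outlier.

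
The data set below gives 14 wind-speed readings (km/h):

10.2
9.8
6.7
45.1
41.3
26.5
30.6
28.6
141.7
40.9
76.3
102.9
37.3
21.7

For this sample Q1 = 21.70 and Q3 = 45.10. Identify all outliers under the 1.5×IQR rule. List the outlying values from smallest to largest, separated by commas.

IQR = Q3 − Q1 = 45.10 − 21.70 = 23.40.
Lower fence = Q1 − 1.5·IQR = 21.70 − 35.10 = -13.40.
Upper fence = Q3 + 1.5·IQR = 45.10 + 35.10 = 80.20.
102.9 > 80.20 → outlier.
141.7 > 80.20 → outlier.
All remaining values lie within [-13.40, 80.20].

102.9, 141.7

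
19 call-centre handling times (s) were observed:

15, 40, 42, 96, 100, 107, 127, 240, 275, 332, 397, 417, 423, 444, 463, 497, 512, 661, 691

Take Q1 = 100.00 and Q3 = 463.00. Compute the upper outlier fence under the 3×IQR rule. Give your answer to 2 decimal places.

1552.00

IQR = Q3 − Q1 = 463.00 − 100.00 = 363.00.
Lower fence = Q1 − 3·IQR = 100.00 − 1089.00 = -989.00.
Upper fence = Q3 + 3·IQR = 463.00 + 1089.00 = 1552.00.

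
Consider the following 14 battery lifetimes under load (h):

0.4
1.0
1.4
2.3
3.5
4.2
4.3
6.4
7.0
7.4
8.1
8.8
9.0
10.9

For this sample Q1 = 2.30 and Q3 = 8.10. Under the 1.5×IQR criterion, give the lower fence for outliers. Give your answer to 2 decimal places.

IQR = Q3 − Q1 = 8.10 − 2.30 = 5.80.
Lower fence = Q1 − 1.5·IQR = 2.30 − 8.70 = -6.40.
Upper fence = Q3 + 1.5·IQR = 8.10 + 8.70 = 16.80.

-6.40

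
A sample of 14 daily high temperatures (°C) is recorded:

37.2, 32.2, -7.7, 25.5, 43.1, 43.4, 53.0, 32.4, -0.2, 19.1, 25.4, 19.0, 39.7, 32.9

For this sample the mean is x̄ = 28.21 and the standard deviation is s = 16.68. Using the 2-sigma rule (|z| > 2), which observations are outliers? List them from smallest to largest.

Cutoffs at x̄ ± 2s: 28.21 ± 2·16.68 = [-5.15, 61.57].
-7.7: z = -2.15, |z| > 2 → outlier.
Every other value lies within [-5.15, 61.57].

-7.7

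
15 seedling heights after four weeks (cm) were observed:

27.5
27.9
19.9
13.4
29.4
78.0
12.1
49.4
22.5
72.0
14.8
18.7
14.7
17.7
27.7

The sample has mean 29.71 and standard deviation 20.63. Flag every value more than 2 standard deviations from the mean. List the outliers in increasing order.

72.0, 78.0

Cutoffs at x̄ ± 2s: 29.71 ± 2·20.63 = [-11.55, 70.97].
72.0: z = 2.05, |z| > 2 → outlier.
78.0: z = 2.34, |z| > 2 → outlier.
Every other value lies within [-11.55, 70.97].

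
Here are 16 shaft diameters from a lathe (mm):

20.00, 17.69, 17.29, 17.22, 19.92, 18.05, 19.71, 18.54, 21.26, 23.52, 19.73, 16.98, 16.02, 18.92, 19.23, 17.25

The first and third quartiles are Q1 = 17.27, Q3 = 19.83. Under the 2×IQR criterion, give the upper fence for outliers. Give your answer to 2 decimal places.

24.95

IQR = Q3 − Q1 = 19.83 − 17.27 = 2.56.
Lower fence = Q1 − 2·IQR = 17.27 − 5.12 = 12.15.
Upper fence = Q3 + 2·IQR = 19.83 + 5.12 = 24.95.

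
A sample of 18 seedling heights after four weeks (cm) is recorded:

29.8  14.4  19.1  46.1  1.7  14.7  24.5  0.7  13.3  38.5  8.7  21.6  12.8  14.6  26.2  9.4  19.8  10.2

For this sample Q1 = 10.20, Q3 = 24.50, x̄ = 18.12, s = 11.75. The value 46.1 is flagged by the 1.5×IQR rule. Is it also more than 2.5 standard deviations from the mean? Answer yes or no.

no

z = (46.1 − 18.12) / 11.75 = 2.38.
|z| = 2.38 ≤ 2.5.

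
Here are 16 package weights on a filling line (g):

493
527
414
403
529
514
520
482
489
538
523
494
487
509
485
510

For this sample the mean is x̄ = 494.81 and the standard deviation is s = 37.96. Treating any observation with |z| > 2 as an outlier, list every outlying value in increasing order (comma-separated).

Cutoffs at x̄ ± 2s: 494.81 ± 2·37.96 = [418.89, 570.73].
403: z = -2.42, |z| > 2 → outlier.
414: z = -2.13, |z| > 2 → outlier.
Every other value lies within [418.89, 570.73].

403, 414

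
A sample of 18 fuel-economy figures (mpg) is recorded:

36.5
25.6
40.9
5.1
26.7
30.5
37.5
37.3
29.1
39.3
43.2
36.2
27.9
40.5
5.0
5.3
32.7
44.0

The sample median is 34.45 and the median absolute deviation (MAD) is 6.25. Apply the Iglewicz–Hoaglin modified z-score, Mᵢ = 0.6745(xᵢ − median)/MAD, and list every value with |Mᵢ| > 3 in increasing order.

5.0, 5.1, 5.3

|Mᵢ| > 3 ⇔ |xᵢ − 34.45| > 3·6.25/0.6745 = 27.80.
So outliers lie outside [6.65, 62.25].
5.0: M = -3.18 → outlier.
5.1: M = -3.17 → outlier.
5.3: M = -3.15 → outlier.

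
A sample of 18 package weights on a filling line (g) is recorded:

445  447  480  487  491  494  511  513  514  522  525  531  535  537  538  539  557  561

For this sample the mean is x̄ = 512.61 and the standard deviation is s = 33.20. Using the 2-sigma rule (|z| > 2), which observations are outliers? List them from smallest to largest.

445

Cutoffs at x̄ ± 2s: 512.61 ± 2·33.20 = [446.21, 579.01].
445: z = -2.04, |z| > 2 → outlier.
Every other value lies within [446.21, 579.01].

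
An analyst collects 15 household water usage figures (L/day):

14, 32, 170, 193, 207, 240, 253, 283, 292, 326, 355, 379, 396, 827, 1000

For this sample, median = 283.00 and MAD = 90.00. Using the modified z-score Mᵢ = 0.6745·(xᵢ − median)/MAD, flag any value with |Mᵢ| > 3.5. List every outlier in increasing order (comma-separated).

|Mᵢ| > 3.5 ⇔ |xᵢ − 283.00| > 3.5·90.00/0.6745 = 467.01.
So outliers lie outside [-184.01, 750.01].
827: M = 4.08 → outlier.
1000: M = 5.37 → outlier.

827, 1000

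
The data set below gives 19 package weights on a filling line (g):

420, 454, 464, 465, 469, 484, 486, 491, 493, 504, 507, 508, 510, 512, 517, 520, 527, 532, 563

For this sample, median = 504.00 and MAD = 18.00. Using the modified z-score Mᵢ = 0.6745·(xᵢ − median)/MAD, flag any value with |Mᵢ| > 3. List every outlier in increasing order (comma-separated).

420

|Mᵢ| > 3 ⇔ |xᵢ − 504.00| > 3·18.00/0.6745 = 80.06.
So outliers lie outside [423.94, 584.06].
420: M = -3.15 → outlier.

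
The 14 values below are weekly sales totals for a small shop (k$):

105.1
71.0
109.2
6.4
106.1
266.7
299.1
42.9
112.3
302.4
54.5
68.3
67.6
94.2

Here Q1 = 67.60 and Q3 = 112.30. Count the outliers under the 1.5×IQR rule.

IQR = 44.70; fences at 67.60 − 67.05 = 0.55 and 112.30 + 67.05 = 179.35.
Outside the cutoffs: 266.7, 299.1, 302.4.

3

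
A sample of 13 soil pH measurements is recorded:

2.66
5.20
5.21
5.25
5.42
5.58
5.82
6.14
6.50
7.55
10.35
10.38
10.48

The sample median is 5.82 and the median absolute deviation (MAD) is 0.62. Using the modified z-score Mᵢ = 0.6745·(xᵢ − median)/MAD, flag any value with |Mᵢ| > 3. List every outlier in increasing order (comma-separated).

|Mᵢ| > 3 ⇔ |xᵢ − 5.82| > 3·0.62/0.6745 = 2.76.
So outliers lie outside [3.06, 8.58].
2.66: M = -3.44 → outlier.
10.35: M = 4.93 → outlier.
10.38: M = 4.96 → outlier.
10.48: M = 5.07 → outlier.

2.66, 10.35, 10.38, 10.48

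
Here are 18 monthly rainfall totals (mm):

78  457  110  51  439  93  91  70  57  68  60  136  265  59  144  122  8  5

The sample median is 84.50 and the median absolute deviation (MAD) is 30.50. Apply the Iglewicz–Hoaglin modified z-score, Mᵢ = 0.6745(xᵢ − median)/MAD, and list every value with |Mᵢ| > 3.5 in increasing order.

265, 439, 457

|Mᵢ| > 3.5 ⇔ |xᵢ − 84.50| > 3.5·30.50/0.6745 = 158.27.
So outliers lie outside [-73.77, 242.77].
265: M = 3.99 → outlier.
439: M = 7.84 → outlier.
457: M = 8.24 → outlier.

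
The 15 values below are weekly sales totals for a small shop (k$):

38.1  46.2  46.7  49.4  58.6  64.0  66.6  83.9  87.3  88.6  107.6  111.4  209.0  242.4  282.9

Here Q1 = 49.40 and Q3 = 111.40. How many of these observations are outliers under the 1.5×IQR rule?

IQR = 62.00; fences at 49.40 − 93.00 = -43.60 and 111.40 + 93.00 = 204.40.
Outside the cutoffs: 209.0, 242.4, 282.9.

3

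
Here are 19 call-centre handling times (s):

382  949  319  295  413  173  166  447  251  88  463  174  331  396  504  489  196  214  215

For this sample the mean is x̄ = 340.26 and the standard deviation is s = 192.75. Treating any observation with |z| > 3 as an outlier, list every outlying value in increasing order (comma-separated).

949

Cutoffs at x̄ ± 3s: 340.26 ± 3·192.75 = [-237.99, 918.51].
949: z = 3.16, |z| > 3 → outlier.
Every other value lies within [-237.99, 918.51].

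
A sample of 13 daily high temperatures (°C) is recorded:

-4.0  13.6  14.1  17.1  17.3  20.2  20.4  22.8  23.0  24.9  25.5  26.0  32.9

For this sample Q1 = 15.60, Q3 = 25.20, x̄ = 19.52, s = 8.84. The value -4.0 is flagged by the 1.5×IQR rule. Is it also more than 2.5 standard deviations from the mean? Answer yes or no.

yes

z = (-4.0 − 19.52) / 8.84 = -2.66.
|z| = 2.66 > 2.5.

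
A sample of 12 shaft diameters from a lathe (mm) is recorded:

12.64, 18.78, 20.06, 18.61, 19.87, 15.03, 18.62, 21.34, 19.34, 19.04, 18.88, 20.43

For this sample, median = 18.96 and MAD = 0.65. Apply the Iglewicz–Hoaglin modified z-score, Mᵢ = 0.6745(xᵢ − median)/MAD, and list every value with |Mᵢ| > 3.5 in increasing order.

12.64, 15.03

|Mᵢ| > 3.5 ⇔ |xᵢ − 18.96| > 3.5·0.65/0.6745 = 3.37.
So outliers lie outside [15.59, 22.33].
12.64: M = -6.56 → outlier.
15.03: M = -4.08 → outlier.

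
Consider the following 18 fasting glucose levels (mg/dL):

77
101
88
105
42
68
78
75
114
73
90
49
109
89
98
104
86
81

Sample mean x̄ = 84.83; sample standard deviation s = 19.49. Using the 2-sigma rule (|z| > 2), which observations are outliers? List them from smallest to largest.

Cutoffs at x̄ ± 2s: 84.83 ± 2·19.49 = [45.85, 123.81].
42: z = -2.20, |z| > 2 → outlier.
Every other value lies within [45.85, 123.81].

42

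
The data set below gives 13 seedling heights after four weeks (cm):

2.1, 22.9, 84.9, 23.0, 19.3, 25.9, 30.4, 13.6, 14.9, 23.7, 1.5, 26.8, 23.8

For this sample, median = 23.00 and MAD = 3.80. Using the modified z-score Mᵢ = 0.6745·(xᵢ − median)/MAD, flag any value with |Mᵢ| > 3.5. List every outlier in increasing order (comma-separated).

1.5, 2.1, 84.9

|Mᵢ| > 3.5 ⇔ |xᵢ − 23.00| > 3.5·3.80/0.6745 = 19.72.
So outliers lie outside [3.28, 42.72].
1.5: M = -3.82 → outlier.
2.1: M = -3.71 → outlier.
84.9: M = 10.99 → outlier.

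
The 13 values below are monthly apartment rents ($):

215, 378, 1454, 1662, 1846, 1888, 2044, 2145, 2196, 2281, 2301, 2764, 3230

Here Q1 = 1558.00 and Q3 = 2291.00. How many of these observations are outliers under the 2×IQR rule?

0

IQR = 733.00; fences at 1558.00 − 1466.00 = 92.00 and 2291.00 + 1466.00 = 3757.00.
Every value lies within the cutoffs.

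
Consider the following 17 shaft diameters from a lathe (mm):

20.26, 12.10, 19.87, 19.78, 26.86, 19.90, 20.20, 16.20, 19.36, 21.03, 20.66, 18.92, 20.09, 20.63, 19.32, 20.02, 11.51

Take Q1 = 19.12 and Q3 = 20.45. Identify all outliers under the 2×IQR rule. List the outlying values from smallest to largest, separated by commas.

11.51, 12.10, 16.20, 26.86

IQR = Q3 − Q1 = 20.45 − 19.12 = 1.33.
Lower fence = Q1 − 2·IQR = 19.12 − 2.66 = 16.46.
Upper fence = Q3 + 2·IQR = 20.45 + 2.66 = 23.11.
11.51 < 16.46 → outlier.
12.10 < 16.46 → outlier.
16.20 < 16.46 → outlier.
26.86 > 23.11 → outlier.
All remaining values lie within [16.46, 23.11].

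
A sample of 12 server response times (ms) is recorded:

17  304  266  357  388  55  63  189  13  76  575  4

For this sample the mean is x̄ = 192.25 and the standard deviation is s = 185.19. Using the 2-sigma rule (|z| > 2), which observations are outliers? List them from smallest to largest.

575

Cutoffs at x̄ ± 2s: 192.25 ± 2·185.19 = [-178.13, 562.63].
575: z = 2.07, |z| > 2 → outlier.
Every other value lies within [-178.13, 562.63].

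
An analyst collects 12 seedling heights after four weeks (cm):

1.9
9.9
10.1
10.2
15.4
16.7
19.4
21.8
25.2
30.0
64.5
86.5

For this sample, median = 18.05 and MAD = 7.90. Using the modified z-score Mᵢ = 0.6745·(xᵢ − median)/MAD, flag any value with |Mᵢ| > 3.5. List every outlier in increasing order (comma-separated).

|Mᵢ| > 3.5 ⇔ |xᵢ − 18.05| > 3.5·7.90/0.6745 = 40.99.
So outliers lie outside [-22.94, 59.04].
64.5: M = 3.97 → outlier.
86.5: M = 5.84 → outlier.

64.5, 86.5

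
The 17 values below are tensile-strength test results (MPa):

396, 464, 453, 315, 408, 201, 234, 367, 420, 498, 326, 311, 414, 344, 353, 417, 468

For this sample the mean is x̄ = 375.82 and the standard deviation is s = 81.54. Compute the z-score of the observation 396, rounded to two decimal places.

z = (396 − 375.82) / 81.54 = 0.25.

0.25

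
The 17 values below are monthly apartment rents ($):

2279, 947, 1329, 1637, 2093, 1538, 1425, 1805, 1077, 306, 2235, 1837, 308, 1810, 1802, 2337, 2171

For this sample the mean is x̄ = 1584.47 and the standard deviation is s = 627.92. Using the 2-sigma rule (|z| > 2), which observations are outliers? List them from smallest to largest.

Cutoffs at x̄ ± 2s: 1584.47 ± 2·627.92 = [328.63, 2840.31].
306: z = -2.04, |z| > 2 → outlier.
308: z = -2.03, |z| > 2 → outlier.
Every other value lies within [328.63, 2840.31].

306, 308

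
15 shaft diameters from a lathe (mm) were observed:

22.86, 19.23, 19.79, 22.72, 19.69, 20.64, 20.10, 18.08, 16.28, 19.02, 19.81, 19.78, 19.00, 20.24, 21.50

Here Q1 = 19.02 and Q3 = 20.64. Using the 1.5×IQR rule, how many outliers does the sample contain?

IQR = 1.62; fences at 19.02 − 2.43 = 16.59 and 20.64 + 2.43 = 23.07.
Outside the cutoffs: 16.28.

1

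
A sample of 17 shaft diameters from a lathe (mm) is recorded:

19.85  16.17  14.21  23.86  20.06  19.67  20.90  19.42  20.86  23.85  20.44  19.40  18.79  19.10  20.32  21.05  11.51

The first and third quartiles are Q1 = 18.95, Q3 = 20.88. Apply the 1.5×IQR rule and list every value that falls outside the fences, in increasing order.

IQR = Q3 − Q1 = 20.88 − 18.95 = 1.93.
Lower fence = Q1 − 1.5·IQR = 18.95 − 2.895 = 16.055.
Upper fence = Q3 + 1.5·IQR = 20.88 + 2.895 = 23.775.
11.51 < 16.055 → outlier.
14.21 < 16.055 → outlier.
23.85 > 23.775 → outlier.
23.86 > 23.775 → outlier.
All remaining values lie within [16.055, 23.775].

11.51, 14.21, 23.85, 23.86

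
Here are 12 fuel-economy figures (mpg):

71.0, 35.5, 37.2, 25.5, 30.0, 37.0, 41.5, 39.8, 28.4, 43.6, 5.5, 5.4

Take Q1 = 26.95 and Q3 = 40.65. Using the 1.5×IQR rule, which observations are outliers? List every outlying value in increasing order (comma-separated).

5.4, 5.5, 71.0

IQR = Q3 − Q1 = 40.65 − 26.95 = 13.70.
Lower fence = Q1 − 1.5·IQR = 26.95 − 20.55 = 6.40.
Upper fence = Q3 + 1.5·IQR = 40.65 + 20.55 = 61.20.
5.4 < 6.40 → outlier.
5.5 < 6.40 → outlier.
71.0 > 61.20 → outlier.
All remaining values lie within [6.40, 61.20].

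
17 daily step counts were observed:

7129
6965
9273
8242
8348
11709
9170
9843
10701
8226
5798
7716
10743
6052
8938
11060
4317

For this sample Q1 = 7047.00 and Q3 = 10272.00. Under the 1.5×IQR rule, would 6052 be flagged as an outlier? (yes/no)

IQR = Q3 − Q1 = 10272.00 − 7047.00 = 3225.00.
Lower fence = Q1 − 1.5·IQR = 7047.00 − 4837.50 = 2209.50.
Upper fence = Q3 + 1.5·IQR = 10272.00 + 4837.50 = 15109.50.
6052 lies within [2209.50, 15109.50].

no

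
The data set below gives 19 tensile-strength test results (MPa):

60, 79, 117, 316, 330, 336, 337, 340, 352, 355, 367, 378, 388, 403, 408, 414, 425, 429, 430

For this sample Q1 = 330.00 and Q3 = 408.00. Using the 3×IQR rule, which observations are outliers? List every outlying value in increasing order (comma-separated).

60, 79

IQR = Q3 − Q1 = 408.00 − 330.00 = 78.00.
Lower fence = Q1 − 3·IQR = 330.00 − 234.00 = 96.00.
Upper fence = Q3 + 3·IQR = 408.00 + 234.00 = 642.00.
60 < 96.00 → outlier.
79 < 96.00 → outlier.
All remaining values lie within [96.00, 642.00].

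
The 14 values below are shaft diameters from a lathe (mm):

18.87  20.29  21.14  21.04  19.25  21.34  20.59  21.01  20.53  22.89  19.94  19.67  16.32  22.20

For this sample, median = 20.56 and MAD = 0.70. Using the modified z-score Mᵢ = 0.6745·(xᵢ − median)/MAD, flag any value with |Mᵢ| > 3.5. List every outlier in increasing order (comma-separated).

|Mᵢ| > 3.5 ⇔ |xᵢ − 20.56| > 3.5·0.70/0.6745 = 3.63.
So outliers lie outside [16.93, 24.19].
16.32: M = -4.09 → outlier.

16.32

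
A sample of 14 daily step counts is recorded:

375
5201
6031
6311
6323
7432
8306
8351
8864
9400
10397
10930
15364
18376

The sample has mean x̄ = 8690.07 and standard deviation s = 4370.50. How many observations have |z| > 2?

1

Cutoffs: x̄ ± 2s = [-50.93, 17431.07].
Outside the cutoffs: 18376.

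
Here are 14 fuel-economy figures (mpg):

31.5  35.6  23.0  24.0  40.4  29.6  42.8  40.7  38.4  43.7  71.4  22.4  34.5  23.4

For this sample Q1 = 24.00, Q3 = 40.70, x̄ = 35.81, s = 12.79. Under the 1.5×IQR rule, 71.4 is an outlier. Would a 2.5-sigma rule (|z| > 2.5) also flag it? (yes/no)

yes

z = (71.4 − 35.81) / 12.79 = 2.78.
|z| = 2.78 > 2.5.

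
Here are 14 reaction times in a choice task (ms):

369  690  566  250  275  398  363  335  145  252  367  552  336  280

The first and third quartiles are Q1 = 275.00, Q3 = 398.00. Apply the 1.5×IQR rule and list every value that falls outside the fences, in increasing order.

IQR = Q3 − Q1 = 398.00 − 275.00 = 123.00.
Lower fence = Q1 − 1.5·IQR = 275.00 − 184.50 = 90.50.
Upper fence = Q3 + 1.5·IQR = 398.00 + 184.50 = 582.50.
690 > 582.50 → outlier.
All remaining values lie within [90.50, 582.50].

690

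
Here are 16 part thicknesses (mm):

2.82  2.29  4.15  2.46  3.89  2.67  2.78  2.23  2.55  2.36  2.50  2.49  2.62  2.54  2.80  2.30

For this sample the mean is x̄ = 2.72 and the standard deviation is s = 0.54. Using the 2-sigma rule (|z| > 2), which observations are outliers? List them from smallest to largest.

3.89, 4.15

Cutoffs at x̄ ± 2s: 2.72 ± 2·0.54 = [1.64, 3.80].
3.89: z = 2.17, |z| > 2 → outlier.
4.15: z = 2.65, |z| > 2 → outlier.
Every other value lies within [1.64, 3.80].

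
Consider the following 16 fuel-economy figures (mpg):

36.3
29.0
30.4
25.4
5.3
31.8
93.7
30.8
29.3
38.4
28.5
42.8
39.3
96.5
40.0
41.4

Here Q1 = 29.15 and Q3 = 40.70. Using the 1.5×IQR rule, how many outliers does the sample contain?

IQR = 11.55; fences at 29.15 − 17.325 = 11.825 and 40.70 + 17.325 = 58.025.
Outside the cutoffs: 5.3, 93.7, 96.5.

3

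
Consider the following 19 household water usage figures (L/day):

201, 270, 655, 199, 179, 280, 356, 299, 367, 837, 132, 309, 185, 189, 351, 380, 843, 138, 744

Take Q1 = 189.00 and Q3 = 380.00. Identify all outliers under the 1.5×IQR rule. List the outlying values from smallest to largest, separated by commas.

IQR = Q3 − Q1 = 380.00 − 189.00 = 191.00.
Lower fence = Q1 − 1.5·IQR = 189.00 − 286.50 = -97.50.
Upper fence = Q3 + 1.5·IQR = 380.00 + 286.50 = 666.50.
744 > 666.50 → outlier.
837 > 666.50 → outlier.
843 > 666.50 → outlier.
All remaining values lie within [-97.50, 666.50].

744, 837, 843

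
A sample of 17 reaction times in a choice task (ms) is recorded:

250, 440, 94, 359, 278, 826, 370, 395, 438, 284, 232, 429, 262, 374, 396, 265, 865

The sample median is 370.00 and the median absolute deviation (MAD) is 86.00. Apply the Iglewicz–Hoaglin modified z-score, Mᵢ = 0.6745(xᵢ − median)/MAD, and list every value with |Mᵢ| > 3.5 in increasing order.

826, 865

|Mᵢ| > 3.5 ⇔ |xᵢ − 370.00| > 3.5·86.00/0.6745 = 446.26.
So outliers lie outside [-76.26, 816.26].
826: M = 3.58 → outlier.
865: M = 3.88 → outlier.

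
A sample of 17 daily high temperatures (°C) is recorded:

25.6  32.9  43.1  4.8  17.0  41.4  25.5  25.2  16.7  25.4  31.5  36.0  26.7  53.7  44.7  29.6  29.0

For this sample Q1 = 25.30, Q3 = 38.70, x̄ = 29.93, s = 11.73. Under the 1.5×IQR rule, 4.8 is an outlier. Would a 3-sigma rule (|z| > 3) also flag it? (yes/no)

no

z = (4.8 − 29.93) / 11.73 = -2.14.
|z| = 2.14 ≤ 3.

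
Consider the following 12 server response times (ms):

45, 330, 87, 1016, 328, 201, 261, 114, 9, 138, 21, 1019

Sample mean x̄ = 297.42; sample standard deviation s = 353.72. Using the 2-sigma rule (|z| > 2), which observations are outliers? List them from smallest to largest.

1016, 1019

Cutoffs at x̄ ± 2s: 297.42 ± 2·353.72 = [-410.02, 1004.86].
1016: z = 2.03, |z| > 2 → outlier.
1019: z = 2.04, |z| > 2 → outlier.
Every other value lies within [-410.02, 1004.86].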